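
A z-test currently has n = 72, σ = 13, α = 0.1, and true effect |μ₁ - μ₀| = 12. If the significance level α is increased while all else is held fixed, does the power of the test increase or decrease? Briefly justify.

Power increases: a larger α lowers the critical value, so more of the H₁ sampling distribution falls in the rejection region.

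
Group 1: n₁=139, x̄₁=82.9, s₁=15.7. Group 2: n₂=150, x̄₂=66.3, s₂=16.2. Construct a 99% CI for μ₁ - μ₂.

Difference = 16.6. SE = √(15.7²/139 + 16.2²/150) = 1.877. CI = (11.76, 21.44)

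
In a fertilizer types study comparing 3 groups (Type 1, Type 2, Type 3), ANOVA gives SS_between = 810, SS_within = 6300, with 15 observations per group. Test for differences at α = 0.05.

df_between = 2, df_within = 42. F = MS_between/MS_within = 405.0/150.0 = 2.7. F_crit ≈ 3.22. Fail to reject H₀.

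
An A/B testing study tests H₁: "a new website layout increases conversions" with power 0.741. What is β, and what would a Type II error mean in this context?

β = 1 - power = 1 - 0.741 = 0.259. A Type II error is failing to reject H₀ when H₀ is false (false negative) — here, failing to conclude that a new website layout increases conversions when in fact it is true. Consequence: discarding a layout that would have improved conversions — lost revenue.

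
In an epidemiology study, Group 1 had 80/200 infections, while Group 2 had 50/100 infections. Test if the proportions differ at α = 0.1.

p̂₁ = 0.4, p̂₂ = 0.5, pooled p̂ = 0.433. z = -1.648. Critical: ±1.645. Reject H₀.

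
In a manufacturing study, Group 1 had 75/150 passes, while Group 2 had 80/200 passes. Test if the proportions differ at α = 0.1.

p̂₁ = 0.5, p̂₂ = 0.4, pooled p̂ = 0.443. z = 1.864. Critical: ±1.645. Reject H₀.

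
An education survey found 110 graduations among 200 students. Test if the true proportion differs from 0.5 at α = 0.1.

p̂ = 0.55, p₀ = 0.5. z = (p̂ - p₀)/√(p₀(1-p₀)/n) = 1.414. Critical: ±1.645. Fail to reject H₀.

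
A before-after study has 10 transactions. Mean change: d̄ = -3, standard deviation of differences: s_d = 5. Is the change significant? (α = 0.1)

t = d̄/(s_d/√n) = -3/(5/√10) = -1.897. df = 9, critical t = ±1.833. Reject H₀.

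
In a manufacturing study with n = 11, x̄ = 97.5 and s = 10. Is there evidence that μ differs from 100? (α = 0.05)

t = (x̄ - μ₀)/(s/√n) = (97.5 - 100)/(10/√11) = -0.829. df = 10, critical t = ±2.228. Fail to reject H₀.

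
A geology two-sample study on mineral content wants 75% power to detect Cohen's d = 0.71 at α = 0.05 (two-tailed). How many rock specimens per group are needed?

z_{α/2} = 1.96, z_β = Φ⁻¹(0.75) = 0.674. For medium effect (d = 0.71): n per group = 2(z_{α/2} + z_β)²/d² = 2(1.96 + 0.674)²/0.71² = 27.5 → 28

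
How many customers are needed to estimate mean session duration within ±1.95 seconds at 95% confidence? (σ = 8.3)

n = (z*σ/E)² = (1.96×8.3/1.95)² = 69.6 → n = 70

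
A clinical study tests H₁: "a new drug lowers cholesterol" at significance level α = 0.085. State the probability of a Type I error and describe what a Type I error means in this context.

P(Type I error) = α = 0.085. A Type I error is rejecting H₀ when H₀ is actually true (false positive) — here, concluding that a new drug lowers cholesterol when in fact this is not the case. Consequence: approving an ineffective drug — patients take a useless medication and may skip effective alternatives.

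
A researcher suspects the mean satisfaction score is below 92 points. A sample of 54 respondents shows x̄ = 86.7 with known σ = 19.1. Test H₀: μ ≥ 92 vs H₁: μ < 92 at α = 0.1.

z = -2.039. Critical value: -1.28. Reject H₀.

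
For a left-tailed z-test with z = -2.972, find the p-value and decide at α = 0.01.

p = P(Z < -2.972) = Φ(-2.972) ≈ 0.0015. Since p < 0.01, reject H₀ (significant) at α = 0.01.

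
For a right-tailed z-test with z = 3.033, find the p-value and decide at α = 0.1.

p = P(Z > 3.033) = 1 - Φ(3.033) ≈ 0.0012. Since p < 0.1, reject H₀ (significant) at α = 0.1.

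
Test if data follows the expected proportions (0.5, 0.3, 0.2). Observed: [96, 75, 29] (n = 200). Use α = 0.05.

Expected: [100.0, 60.0, 40.0]. χ² = 6.935. df = 2, critical = 5.991. Reject H₀.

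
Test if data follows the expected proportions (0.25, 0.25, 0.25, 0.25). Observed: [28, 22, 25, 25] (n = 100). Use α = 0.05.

Expected: [25.0, 25.0, 25.0, 25.0]. χ² = 0.72. df = 3, critical = 7.815. Fail to reject H₀.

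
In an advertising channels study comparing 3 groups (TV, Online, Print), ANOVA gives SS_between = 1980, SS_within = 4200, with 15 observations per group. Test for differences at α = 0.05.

df_between = 2, df_within = 42. F = MS_between/MS_within = 990.0/100.0 = 9.9. F_crit ≈ 3.22. Reject H₀. At least one mean differs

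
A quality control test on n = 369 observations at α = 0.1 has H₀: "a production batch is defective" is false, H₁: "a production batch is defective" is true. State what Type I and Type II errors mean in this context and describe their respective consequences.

Type I (false positive): concluding that a production batch is defective when it is not — scrapping a good batch — wasted material and cost for no reason. Type II (false negative): failing to conclude that a production batch is defective when it is — shipping a defective batch — faulty products reach customers. Which is costlier depends on domain priorities and is a judgement call rather than a statistical fact.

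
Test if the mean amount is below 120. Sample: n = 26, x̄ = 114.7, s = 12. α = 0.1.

t = (114.7 - 120)/(12/√26) = -2.252, df = 25. Critical t = -1.316. Reject H₀.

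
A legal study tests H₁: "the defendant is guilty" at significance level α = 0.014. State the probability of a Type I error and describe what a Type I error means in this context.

P(Type I error) = α = 0.014. A Type I error is rejecting H₀ when H₀ is actually true (false positive) — here, concluding that the defendant is guilty when in fact this is not the case. Consequence: convicting an innocent person.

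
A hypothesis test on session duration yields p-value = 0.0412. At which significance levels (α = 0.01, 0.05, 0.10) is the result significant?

p = 0.0412. Significant at: α = 0.05, 0.1.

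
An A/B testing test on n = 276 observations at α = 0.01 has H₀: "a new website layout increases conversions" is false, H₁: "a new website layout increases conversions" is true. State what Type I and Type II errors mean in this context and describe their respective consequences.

Type I (false positive): concluding that a new website layout increases conversions when it is not — rolling out a layout that doesn't actually help — wasted engineering effort. Type II (false negative): failing to conclude that a new website layout increases conversions when it is — discarding a layout that would have improved conversions — lost revenue. Which is costlier depends on domain priorities and is a judgement call rather than a statistical fact.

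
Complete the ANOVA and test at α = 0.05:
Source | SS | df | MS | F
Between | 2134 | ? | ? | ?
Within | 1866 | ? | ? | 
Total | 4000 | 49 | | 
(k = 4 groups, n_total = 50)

df_between = 3, df_within = 46. MS_between = 711.33, MS_within = 40.57. F = 17.536, F_crit ≈ 2.807. Reject H₀.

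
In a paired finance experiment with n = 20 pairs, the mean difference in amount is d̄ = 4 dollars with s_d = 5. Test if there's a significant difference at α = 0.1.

t = d̄/(s_d/√n) = 4/(5/√20) = 3.578. df = 19, critical t = ±1.729. Reject H₀.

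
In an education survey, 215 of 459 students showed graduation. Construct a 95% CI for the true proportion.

p̂ = 0.468. CI = p̂ ± z*√(p̂(1-p̂)/n) = (0.423, 0.514)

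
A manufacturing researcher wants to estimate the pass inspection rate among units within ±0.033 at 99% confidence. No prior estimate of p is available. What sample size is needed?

Conservative approach: use p = 0.5 (maximizes p(1-p) = 0.25). n = z²(0.25)/E² = 2.576²×0.25/0.033² = 1523.4 → n = 1524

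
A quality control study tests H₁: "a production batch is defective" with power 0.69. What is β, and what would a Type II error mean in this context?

β = 1 - power = 1 - 0.69 = 0.31. A Type II error is failing to reject H₀ when H₀ is false (false negative) — here, failing to conclude that a production batch is defective when in fact it is true. Consequence: shipping a defective batch — faulty products reach customers.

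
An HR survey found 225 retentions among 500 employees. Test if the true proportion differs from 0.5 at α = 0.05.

p̂ = 0.45, p₀ = 0.5. z = (p̂ - p₀)/√(p₀(1-p₀)/n) = -2.236. Critical: ±1.96. Reject H₀.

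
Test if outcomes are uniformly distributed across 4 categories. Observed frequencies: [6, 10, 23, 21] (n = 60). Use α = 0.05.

Expected = 15 each. χ² = Σ(O-E)²/E = 13.733. df = 3, critical value = 7.815. Reject H₀.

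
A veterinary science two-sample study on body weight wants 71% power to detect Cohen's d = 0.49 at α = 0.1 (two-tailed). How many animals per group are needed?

z_{α/2} = 1.645, z_β = Φ⁻¹(0.71) = 0.553. For small effect (d = 0.49): n per group = 2(z_{α/2} + z_β)²/d² = 2(1.645 + 0.553)²/0.49² = 40.2 → 41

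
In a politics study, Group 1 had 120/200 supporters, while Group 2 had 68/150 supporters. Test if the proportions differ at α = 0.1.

p̂₁ = 0.6, p̂₂ = 0.453, pooled p̂ = 0.537. z = 2.723. Critical: ±1.645. Reject H₀.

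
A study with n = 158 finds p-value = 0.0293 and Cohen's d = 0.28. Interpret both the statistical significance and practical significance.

Statistically significant (p = 0.0293 < 0.05). Cohen's d = 0.28 indicates a small effect size. Both statistical and practical significance should be considered.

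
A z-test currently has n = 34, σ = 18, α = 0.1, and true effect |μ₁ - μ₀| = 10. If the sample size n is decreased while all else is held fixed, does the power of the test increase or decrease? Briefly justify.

Power decreases: a smaller n inflates the standard error σ/√n, pulling the sampling distribution under H₁ back toward the critical value.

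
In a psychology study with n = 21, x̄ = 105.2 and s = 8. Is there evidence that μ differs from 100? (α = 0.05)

t = (x̄ - μ₀)/(s/√n) = (105.2 - 100)/(8/√21) = 2.979. df = 20, critical t = ±2.086. Reject H₀.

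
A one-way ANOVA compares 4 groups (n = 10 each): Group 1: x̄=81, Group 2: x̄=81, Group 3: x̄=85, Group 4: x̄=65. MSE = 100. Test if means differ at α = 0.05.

Grand mean = 78.0. SS_between = 2360.0, MS_between = 786.67. F = 7.867, F_crit ≈ 2.866. Reject H₀.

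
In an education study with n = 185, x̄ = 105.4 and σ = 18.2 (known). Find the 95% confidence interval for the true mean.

CI = x̄ ± z*(σ/√n) = 105.4 ± 1.96(18.2/√185) = 105.4 ± 2.62 = (102.78, 108.02)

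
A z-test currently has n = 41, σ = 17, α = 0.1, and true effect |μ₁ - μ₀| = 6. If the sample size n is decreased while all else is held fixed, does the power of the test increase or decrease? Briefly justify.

Power decreases: a smaller n inflates the standard error σ/√n, pulling the sampling distribution under H₁ back toward the critical value.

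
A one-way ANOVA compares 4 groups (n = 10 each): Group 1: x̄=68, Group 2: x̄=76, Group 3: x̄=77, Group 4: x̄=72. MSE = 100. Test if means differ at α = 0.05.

Grand mean = 73.25. SS_between = 507.5, MS_between = 169.17. F = 1.692, F_crit ≈ 2.866. Fail to reject H₀.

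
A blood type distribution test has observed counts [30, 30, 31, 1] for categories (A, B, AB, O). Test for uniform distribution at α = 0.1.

Expected = 23 each. χ² = Σ(O-E)²/E = 28.087. df = 3, critical value = 6.251. Reject H₀.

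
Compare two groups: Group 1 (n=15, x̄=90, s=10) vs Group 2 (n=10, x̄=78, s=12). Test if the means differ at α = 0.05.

Pooled sp = 10.83. t = 2.715, df = 23. Critical t = ±2.069. Reject H₀.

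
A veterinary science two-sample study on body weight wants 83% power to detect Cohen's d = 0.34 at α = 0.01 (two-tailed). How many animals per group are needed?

z_{α/2} = 2.576, z_β = Φ⁻¹(0.83) = 0.954. For small effect (d = 0.34): n per group = 2(z_{α/2} + z_β)²/d² = 2(2.576 + 0.954)²/0.34² = 215.6 → 216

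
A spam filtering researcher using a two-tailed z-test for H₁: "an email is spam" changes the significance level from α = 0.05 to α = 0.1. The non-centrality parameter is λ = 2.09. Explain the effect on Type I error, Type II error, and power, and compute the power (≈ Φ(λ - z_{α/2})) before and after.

Increasing α from 0.05 to 0.1:
• Type I error rate increases (α is the Type I rate by definition).
• Critical value moves from z_{α/2} = 1.96 to 1.645, so power = Φ(λ - z_{α/2}) goes from Φ(2.09 - 1.96) = 0.552 to Φ(2.09 - 1.645) = 0.672.
• Type II error rate β = 1 - power therefore decreases (0.448 → 0.328).
Appropriate when false negatives are costly — here, a spam email lands in the inbox.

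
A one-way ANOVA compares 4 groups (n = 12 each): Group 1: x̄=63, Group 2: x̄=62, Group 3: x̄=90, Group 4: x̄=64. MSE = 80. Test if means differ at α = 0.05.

Grand mean = 69.75. SS_between = 6585.0, MS_between = 2195.0. F = 27.438, F_crit ≈ 2.816. Reject H₀.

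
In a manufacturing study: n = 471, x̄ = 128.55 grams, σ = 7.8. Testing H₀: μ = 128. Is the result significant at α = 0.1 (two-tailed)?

z = (128.55 - 128)/(7.8/√471) = 1.53. Since |z| ≤ 1.645, not significant at α = 0.1.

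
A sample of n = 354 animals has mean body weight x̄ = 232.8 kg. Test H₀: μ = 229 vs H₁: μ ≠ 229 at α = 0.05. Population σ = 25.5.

z = (x̄ - μ₀)/(σ/√n) = (232.8 - 229)/(25.5/√354) = 2.804. Critical value: ±1.96. Since |2.804| > 1.96, Reject H₀.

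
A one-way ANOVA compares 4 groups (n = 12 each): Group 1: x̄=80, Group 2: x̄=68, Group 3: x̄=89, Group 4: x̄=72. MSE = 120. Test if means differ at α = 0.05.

Grand mean = 77.25. SS_between = 3105.0, MS_between = 1035.0. F = 8.625, F_crit ≈ 2.816. Reject H₀.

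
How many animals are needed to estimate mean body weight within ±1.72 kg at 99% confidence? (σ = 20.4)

n = (z*σ/E)² = (2.576×20.4/1.72)² = 933.5 → n = 934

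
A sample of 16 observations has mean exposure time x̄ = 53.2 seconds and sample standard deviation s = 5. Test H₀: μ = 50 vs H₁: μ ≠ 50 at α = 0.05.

t = (x̄ - μ₀)/(s/√n) = (53.2 - 50)/(5/√16) = 2.56. df = 15, critical t = ±2.131. Reject H₀.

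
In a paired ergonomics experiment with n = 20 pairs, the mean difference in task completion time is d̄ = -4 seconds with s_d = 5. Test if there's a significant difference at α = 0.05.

t = d̄/(s_d/√n) = -4/(5/√20) = -3.578. df = 19, critical t = ±2.093. Reject H₀.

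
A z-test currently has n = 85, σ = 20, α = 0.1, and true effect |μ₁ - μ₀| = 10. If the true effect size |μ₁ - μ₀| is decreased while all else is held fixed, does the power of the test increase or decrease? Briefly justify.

Power decreases: a smaller true effect decreases the non-centrality λ = |μ₁ - μ₀|/(σ/√n).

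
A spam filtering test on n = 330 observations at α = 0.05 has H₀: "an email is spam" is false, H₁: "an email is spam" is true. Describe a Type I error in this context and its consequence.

Type I error: rejecting H₀ when it is true — concluding that an email is spam when in fact it is not. Consequence: a legitimate email is sent to the spam folder and the user misses it.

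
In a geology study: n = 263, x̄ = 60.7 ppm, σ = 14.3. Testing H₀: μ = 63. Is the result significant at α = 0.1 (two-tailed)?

z = (60.7 - 63)/(14.3/√263) = -2.608. Since |z| > 1.645, significant at α = 0.1.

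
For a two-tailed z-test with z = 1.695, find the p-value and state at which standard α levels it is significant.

p = 2·P(Z > |1.695|) = 2·(1 - Φ(1.695)) ≈ 0.0901. Significant at α = 0.1.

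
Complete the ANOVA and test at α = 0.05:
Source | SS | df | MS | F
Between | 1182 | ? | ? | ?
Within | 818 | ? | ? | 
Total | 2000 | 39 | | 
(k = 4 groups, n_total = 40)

df_between = 3, df_within = 36. MS_between = 394.0, MS_within = 22.72. F = 17.34, F_crit ≈ 2.866. Reject H₀.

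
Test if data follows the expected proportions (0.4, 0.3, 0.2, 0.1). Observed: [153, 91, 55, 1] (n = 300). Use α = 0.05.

Expected: [120.0, 90.0, 60.0, 30.0]. χ² = 37.536. df = 3, critical = 7.815. Reject H₀.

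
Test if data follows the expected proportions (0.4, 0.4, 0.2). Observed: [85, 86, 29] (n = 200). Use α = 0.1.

Expected: [80.0, 80.0, 40.0]. χ² = 3.788. df = 2, critical = 4.605. Fail to reject H₀.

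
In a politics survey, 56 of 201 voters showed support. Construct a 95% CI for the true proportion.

p̂ = 0.279. CI = p̂ ± z*√(p̂(1-p̂)/n) = (0.217, 0.341)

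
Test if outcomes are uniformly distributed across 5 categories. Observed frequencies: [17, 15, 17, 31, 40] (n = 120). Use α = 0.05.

Expected = 24 each. χ² = Σ(O-E)²/E = 20.167. df = 4, critical value = 9.488. Reject H₀.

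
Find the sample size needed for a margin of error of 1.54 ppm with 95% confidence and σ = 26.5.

n = (z*σ/E)² = (1.96×26.5/1.54)² = 1137.5 → n = 1138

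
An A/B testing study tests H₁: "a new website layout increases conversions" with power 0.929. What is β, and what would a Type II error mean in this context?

β = 1 - power = 1 - 0.929 = 0.071. A Type II error is failing to reject H₀ when H₀ is false (false negative) — here, failing to conclude that a new website layout increases conversions when in fact it is true. Consequence: discarding a layout that would have improved conversions — lost revenue.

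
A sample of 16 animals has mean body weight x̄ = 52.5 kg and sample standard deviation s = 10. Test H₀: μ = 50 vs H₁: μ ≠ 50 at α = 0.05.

t = (x̄ - μ₀)/(s/√n) = (52.5 - 50)/(10/√16) = 1.0. df = 15, critical t = ±2.131. Fail to reject H₀.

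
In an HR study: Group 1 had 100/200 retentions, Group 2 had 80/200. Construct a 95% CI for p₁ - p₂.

p̂₁ = 0.5, p̂₂ = 0.4. Difference = 0.1. CI = (0.003, 0.197)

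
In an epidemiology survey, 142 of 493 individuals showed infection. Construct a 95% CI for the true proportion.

p̂ = 0.288. CI = p̂ ± z*√(p̂(1-p̂)/n) = (0.248, 0.328)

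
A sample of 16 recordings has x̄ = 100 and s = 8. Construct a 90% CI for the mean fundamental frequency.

CI = x̄ ± t*(s/√n) = 100 ± 1.753(8/√16) = (96.49, 103.51)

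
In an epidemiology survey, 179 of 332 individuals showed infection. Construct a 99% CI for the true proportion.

p̂ = 0.539. CI = p̂ ± z*√(p̂(1-p̂)/n) = (0.469, 0.61)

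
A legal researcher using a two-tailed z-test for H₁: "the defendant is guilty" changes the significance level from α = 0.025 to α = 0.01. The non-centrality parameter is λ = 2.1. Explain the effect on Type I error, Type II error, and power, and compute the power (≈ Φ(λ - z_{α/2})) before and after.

Decreasing α from 0.025 to 0.01:
• Type I error rate decreases (α is the Type I rate by definition).
• Critical value moves from z_{α/2} = 2.241 to 2.576, so power = Φ(λ - z_{α/2}) goes from Φ(2.1 - 2.241) = 0.444 to Φ(2.1 - 2.576) = 0.317.
• Type II error rate β = 1 - power therefore increases (0.556 → 0.683).
Appropriate when false positives are costly — here, convicting an innocent person.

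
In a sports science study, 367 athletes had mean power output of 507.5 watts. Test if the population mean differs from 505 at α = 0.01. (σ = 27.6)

z = (x̄ - μ₀)/(σ/√n) = (507.5 - 505)/(27.6/√367) = 1.735. Critical value: ±2.576. Since |1.735| ≤ 2.576, Fail to reject H₀.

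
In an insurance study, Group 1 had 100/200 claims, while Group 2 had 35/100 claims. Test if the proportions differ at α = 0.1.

p̂₁ = 0.5, p̂₂ = 0.35, pooled p̂ = 0.45. z = 2.462. Critical: ±1.645. Reject H₀.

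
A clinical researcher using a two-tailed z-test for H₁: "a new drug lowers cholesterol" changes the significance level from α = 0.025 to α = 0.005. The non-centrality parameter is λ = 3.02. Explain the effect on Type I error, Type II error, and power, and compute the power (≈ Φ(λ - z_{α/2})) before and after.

Decreasing α from 0.025 to 0.005:
• Type I error rate decreases (α is the Type I rate by definition).
• Critical value moves from z_{α/2} = 2.241 to 2.807, so power = Φ(λ - z_{α/2}) goes from Φ(3.02 - 2.241) = 0.782 to Φ(3.02 - 2.807) = 0.584.
• Type II error rate β = 1 - power therefore increases (0.218 → 0.416).
Appropriate when false positives are costly — here, approving an ineffective drug — patients take a useless medication and may skip effective alternatives.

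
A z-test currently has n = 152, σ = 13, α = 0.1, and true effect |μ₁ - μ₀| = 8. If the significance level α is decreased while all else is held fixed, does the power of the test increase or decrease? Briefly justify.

Power decreases: a smaller α raises the critical value, so less of the H₁ sampling distribution falls in the rejection region.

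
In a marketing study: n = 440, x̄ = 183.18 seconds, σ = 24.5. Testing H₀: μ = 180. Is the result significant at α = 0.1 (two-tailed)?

z = (183.18 - 180)/(24.5/√440) = 2.723. Since |z| > 1.645, significant at α = 0.1.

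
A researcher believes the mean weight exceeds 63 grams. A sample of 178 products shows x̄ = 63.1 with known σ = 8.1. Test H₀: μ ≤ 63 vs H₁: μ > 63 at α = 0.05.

z = 0.165. Critical value: 1.645. Fail to reject H₀.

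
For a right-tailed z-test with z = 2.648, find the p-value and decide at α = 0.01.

p = P(Z > 2.648) = 1 - Φ(2.648) ≈ 0.004. Since p < 0.01, reject H₀ (significant) at α = 0.01.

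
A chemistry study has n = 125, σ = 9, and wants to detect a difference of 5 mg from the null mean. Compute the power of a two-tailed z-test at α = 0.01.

SE = σ/√n = 9/√125 = 0.805. Non-centrality λ = d/SE = 5/0.805 = 6.211. Power ≈ Φ(λ - z_{α/2}) = Φ(6.211 - 2.576) = Φ(3.635) = 1.0.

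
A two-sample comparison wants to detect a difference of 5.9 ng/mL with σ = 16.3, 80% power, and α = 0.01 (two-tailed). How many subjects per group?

n per group = 2(z_α/2 + z_β)²σ²/d² = 2×(2.576 + 0.84)²×16.3²/5.9² = 178.1 → n = 179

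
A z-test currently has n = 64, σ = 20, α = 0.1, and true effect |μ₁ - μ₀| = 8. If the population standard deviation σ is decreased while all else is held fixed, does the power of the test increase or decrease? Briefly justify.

Power increases: a smaller σ shrinks the standard error σ/√n, moving the sampling distribution under H₁ further from the critical value.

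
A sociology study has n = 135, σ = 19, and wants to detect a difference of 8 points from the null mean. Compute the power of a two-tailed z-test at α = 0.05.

SE = σ/√n = 19/√135 = 1.635. Non-centrality λ = d/SE = 8/1.635 = 4.892. Power ≈ Φ(λ - z_{α/2}) = Φ(4.892 - 1.96) = Φ(2.932) = 0.998.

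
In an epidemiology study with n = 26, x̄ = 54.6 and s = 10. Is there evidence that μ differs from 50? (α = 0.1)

t = (x̄ - μ₀)/(s/√n) = (54.6 - 50)/(10/√26) = 2.346. df = 25, critical t = ±1.708. Reject H₀.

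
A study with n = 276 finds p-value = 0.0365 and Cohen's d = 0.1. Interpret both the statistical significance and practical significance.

Statistically significant (p = 0.0365 < 0.05). Cohen's d = 0.1 indicates a very small effect size. Both statistical and practical significance should be considered.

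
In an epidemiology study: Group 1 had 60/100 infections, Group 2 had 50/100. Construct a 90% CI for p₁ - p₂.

p̂₁ = 0.6, p̂₂ = 0.5. Difference = 0.1. CI = (-0.015, 0.215)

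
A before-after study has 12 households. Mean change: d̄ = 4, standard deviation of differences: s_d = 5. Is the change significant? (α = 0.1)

t = d̄/(s_d/√n) = 4/(5/√12) = 2.771. df = 11, critical t = ±1.796. Reject H₀.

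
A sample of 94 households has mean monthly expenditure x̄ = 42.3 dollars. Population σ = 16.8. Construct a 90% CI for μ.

CI = x̄ ± z*(σ/√n) = 42.3 ± 1.645(16.8/√94) = 42.3 ± 2.85 = (39.45, 45.15)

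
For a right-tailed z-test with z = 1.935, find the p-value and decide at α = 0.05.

p = P(Z > 1.935) = 1 - Φ(1.935) ≈ 0.0265. Since p < 0.05, reject H₀ (significant) at α = 0.05.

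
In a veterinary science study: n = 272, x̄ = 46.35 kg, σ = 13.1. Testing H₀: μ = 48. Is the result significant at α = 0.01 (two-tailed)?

z = (46.35 - 48)/(13.1/√272) = -2.077. Since |z| ≤ 2.576, not significant at α = 0.01.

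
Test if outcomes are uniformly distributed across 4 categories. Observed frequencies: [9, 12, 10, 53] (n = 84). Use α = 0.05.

Expected = 21 each. χ² = Σ(O-E)²/E = 65.238. df = 3, critical value = 7.815. Reject H₀.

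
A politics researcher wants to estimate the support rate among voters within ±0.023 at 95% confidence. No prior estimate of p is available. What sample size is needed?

Conservative approach: use p = 0.5 (maximizes p(1-p) = 0.25). n = z²(0.25)/E² = 1.96²×0.25/0.023² = 1815.5 → n = 1816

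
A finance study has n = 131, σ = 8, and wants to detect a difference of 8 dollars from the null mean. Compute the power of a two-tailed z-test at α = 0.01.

SE = σ/√n = 8/√131 = 0.699. Non-centrality λ = d/SE = 8/0.699 = 11.446. Power ≈ Φ(λ - z_{α/2}) = Φ(11.446 - 2.576) = Φ(8.87) = 1.0.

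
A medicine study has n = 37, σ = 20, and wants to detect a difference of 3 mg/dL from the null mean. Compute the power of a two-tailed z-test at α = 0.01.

SE = σ/√n = 20/√37 = 3.288. Non-centrality λ = d/SE = 3/3.288 = 0.912. Power ≈ Φ(λ - z_{α/2}) = Φ(0.912 - 2.576) = Φ(-1.664) = 0.048.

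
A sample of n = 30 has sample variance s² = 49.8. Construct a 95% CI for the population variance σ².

df = 29. χ²_{0.025} = 45.722, χ²_{0.975} = 16.047. CI for σ² = ((n-1)s²/χ²_{α/2}, (n-1)s²/χ²_{1-α/2}) = (29·49.8/45.722, 29·49.8/16.047) = (31.59, 90.0)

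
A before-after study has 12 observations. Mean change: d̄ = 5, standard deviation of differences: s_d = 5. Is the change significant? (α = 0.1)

t = d̄/(s_d/√n) = 5/(5/√12) = 3.464. df = 11, critical t = ±1.796. Reject H₀.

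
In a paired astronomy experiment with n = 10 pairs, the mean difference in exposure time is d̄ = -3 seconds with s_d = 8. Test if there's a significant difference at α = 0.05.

t = d̄/(s_d/√n) = -3/(8/√10) = -1.186. df = 9, critical t = ±2.262. Fail to reject H₀.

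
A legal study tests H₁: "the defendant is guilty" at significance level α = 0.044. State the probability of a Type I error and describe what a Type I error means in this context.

P(Type I error) = α = 0.044. A Type I error is rejecting H₀ when H₀ is actually true (false positive) — here, concluding that the defendant is guilty when in fact this is not the case. Consequence: convicting an innocent person.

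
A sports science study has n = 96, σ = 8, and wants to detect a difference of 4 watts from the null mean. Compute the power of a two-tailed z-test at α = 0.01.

SE = σ/√n = 8/√96 = 0.816. Non-centrality λ = d/SE = 4/0.816 = 4.899. Power ≈ Φ(λ - z_{α/2}) = Φ(4.899 - 2.576) = Φ(2.323) = 0.99.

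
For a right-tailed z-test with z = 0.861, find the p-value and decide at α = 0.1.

p = P(Z > 0.861) = 1 - Φ(0.861) ≈ 0.1946. Since p ≥ 0.1, fail to reject H₀ (not significant) at α = 0.1.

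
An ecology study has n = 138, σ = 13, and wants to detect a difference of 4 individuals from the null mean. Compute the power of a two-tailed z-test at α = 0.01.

SE = σ/√n = 13/√138 = 1.107. Non-centrality λ = d/SE = 4/1.107 = 3.615. Power ≈ Φ(λ - z_{α/2}) = Φ(3.615 - 2.576) = Φ(1.039) = 0.85.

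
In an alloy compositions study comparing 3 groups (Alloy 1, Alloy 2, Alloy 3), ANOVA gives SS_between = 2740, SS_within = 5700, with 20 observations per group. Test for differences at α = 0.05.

df_between = 2, df_within = 57. F = MS_between/MS_within = 1370.0/100.0 = 13.7. F_crit ≈ 3.159. Reject H₀. At least one mean differs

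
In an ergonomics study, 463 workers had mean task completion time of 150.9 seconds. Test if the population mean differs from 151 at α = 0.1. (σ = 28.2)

z = (x̄ - μ₀)/(σ/√n) = (150.9 - 151)/(28.2/√463) = -0.076. Critical value: ±1.645. Since |-0.076| ≤ 1.645, Fail to reject H₀.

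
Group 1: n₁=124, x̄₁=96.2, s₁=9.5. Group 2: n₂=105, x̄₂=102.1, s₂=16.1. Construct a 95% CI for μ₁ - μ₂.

Difference = -5.9. SE = √(9.5²/124 + 16.1²/105) = 1.788. CI = (-9.4, -2.4)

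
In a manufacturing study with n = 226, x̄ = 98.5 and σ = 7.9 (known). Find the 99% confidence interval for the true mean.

CI = x̄ ± z*(σ/√n) = 98.5 ± 2.576(7.9/√226) = 98.5 ± 1.35 = (97.15, 99.85)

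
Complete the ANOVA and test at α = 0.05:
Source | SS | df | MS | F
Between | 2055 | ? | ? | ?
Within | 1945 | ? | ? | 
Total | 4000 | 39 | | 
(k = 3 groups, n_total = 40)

df_between = 2, df_within = 37. MS_between = 1027.5, MS_within = 52.57. F = 19.546, F_crit ≈ 3.252. Reject H₀.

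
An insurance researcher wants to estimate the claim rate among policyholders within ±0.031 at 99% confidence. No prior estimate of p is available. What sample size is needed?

Conservative approach: use p = 0.5 (maximizes p(1-p) = 0.25). n = z²(0.25)/E² = 2.576²×0.25/0.031² = 1726.3 → n = 1727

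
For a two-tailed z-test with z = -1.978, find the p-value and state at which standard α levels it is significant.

p = 2·P(Z > |-1.978|) = 2·(1 - Φ(1.978)) ≈ 0.0479. Significant at α = 0.1; Significant at α = 0.05.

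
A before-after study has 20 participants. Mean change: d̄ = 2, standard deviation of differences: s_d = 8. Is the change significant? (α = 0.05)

t = d̄/(s_d/√n) = 2/(8/√20) = 1.118. df = 19, critical t = ±2.093. Fail to reject H₀.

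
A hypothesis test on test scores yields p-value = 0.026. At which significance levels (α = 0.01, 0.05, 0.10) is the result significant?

p = 0.026. Significant at: α = 0.05, 0.1.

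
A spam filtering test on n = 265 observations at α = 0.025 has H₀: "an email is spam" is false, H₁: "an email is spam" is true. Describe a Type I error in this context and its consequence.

Type I error: rejecting H₀ when it is true — concluding that an email is spam when in fact it is not. Consequence: a legitimate email is sent to the spam folder and the user misses it.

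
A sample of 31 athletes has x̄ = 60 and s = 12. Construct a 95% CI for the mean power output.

CI = x̄ ± t*(s/√n) = 60 ± 2.042(12/√31) = (55.6, 64.4)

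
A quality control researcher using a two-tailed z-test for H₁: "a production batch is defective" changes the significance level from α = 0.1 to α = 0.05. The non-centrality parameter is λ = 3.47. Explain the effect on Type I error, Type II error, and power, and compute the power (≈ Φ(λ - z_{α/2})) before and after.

Decreasing α from 0.1 to 0.05:
• Type I error rate decreases (α is the Type I rate by definition).
• Critical value moves from z_{α/2} = 1.645 to 1.96, so power = Φ(λ - z_{α/2}) goes from Φ(3.47 - 1.645) = 0.966 to Φ(3.47 - 1.96) = 0.934.
• Type II error rate β = 1 - power therefore increases (0.034 → 0.066).
Appropriate when false positives are costly — here, scrapping a good batch — wasted material and cost for no reason.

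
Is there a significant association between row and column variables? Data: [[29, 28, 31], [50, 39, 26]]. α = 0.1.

χ² = 4.312. df = 2, critical = 4.605. Fail to reject H₀. No evidence of dependence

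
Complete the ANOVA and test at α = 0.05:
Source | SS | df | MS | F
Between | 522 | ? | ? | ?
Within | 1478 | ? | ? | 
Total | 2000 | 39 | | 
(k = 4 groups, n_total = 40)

df_between = 3, df_within = 36. MS_between = 174.0, MS_within = 41.06. F = 4.238, F_crit ≈ 2.866. Reject H₀.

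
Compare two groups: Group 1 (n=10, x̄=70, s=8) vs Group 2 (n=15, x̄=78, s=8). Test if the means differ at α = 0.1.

Pooled sp = 8.0. t = -2.449, df = 23. Critical t = ±1.714. Reject H₀.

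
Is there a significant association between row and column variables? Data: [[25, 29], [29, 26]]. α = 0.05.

χ² = 0.451. df = 1, critical = 3.841. Fail to reject H₀. No evidence of dependence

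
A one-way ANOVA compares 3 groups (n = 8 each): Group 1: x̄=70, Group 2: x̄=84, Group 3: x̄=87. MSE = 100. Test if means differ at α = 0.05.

Grand mean = 80.33. SS_between = 1317.33, MS_between = 658.67. F = 6.587, F_crit ≈ 3.467. Reject H₀.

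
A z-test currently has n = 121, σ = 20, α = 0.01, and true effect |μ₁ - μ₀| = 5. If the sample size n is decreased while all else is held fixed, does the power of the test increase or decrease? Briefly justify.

Power decreases: a smaller n inflates the standard error σ/√n, pulling the sampling distribution under H₁ back toward the critical value.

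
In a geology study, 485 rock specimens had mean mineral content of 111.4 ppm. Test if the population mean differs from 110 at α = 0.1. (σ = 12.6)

z = (x̄ - μ₀)/(σ/√n) = (111.4 - 110)/(12.6/√485) = 2.447. Critical value: ±1.645. Since |2.447| > 1.645, Reject H₀.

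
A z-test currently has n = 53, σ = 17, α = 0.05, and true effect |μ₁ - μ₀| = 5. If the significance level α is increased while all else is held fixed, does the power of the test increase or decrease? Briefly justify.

Power increases: a larger α lowers the critical value, so more of the H₁ sampling distribution falls in the rejection region.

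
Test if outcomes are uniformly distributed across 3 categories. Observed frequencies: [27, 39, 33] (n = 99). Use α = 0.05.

Expected = 33 each. χ² = Σ(O-E)²/E = 2.182. df = 2, critical value = 5.991. Fail to reject H₀.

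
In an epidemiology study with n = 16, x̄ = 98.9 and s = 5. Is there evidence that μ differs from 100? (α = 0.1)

t = (x̄ - μ₀)/(s/√n) = (98.9 - 100)/(5/√16) = -0.88. df = 15, critical t = ±1.753. Fail to reject H₀.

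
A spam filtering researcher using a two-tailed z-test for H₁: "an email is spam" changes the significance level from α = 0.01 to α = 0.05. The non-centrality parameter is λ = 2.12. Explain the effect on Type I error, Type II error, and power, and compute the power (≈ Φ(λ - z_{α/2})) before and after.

Increasing α from 0.01 to 0.05:
• Type I error rate increases (α is the Type I rate by definition).
• Critical value moves from z_{α/2} = 2.576 to 1.96, so power = Φ(λ - z_{α/2}) goes from Φ(2.12 - 2.576) = 0.324 to Φ(2.12 - 1.96) = 0.564.
• Type II error rate β = 1 - power therefore decreases (0.676 → 0.436).
Appropriate when false negatives are costly — here, a spam email lands in the inbox.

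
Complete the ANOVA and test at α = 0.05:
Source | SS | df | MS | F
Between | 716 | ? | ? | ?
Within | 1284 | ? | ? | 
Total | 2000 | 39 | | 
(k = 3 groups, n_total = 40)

df_between = 2, df_within = 37. MS_between = 358.0, MS_within = 34.7. F = 10.316, F_crit ≈ 3.252. Reject H₀.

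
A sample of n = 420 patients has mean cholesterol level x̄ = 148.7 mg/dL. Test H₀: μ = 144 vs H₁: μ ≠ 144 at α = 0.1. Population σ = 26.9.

z = (x̄ - μ₀)/(σ/√n) = (148.7 - 144)/(26.9/√420) = 3.581. Critical value: ±1.645. Since |3.581| > 1.645, Reject H₀.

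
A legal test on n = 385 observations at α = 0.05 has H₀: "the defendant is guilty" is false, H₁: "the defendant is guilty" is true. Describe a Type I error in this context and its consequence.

Type I error: rejecting H₀ when it is true — concluding that the defendant is guilty when in fact it is not. Consequence: convicting an innocent person.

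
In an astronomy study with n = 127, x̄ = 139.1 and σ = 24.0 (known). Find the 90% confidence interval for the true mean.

CI = x̄ ± z*(σ/√n) = 139.1 ± 1.645(24.0/√127) = 139.1 ± 3.5 = (135.6, 142.6)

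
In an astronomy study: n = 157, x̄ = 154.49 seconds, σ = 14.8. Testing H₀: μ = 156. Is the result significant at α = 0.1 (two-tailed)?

z = (154.49 - 156)/(14.8/√157) = -1.278. Since |z| ≤ 1.645, not significant at α = 0.1.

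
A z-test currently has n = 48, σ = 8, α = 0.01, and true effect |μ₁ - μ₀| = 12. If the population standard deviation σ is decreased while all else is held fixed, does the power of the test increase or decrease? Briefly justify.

Power increases: a smaller σ shrinks the standard error σ/√n, moving the sampling distribution under H₁ further from the critical value.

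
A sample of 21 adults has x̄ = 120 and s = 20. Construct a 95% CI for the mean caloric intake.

CI = x̄ ± t*(s/√n) = 120 ± 2.086(20/√21) = (110.9, 129.1)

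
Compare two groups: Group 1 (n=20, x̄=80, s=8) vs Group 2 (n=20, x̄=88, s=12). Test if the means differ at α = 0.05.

Pooled sp = 10.2. t = -2.481, df = 38. Critical t = ±2.024. Reject H₀.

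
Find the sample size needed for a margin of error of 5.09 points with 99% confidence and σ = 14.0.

n = (z*σ/E)² = (2.576×14.0/5.09)² = 50.2 → n = 51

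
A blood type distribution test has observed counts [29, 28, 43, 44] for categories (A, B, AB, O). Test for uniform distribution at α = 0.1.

Expected = 36 each. χ² = Σ(O-E)²/E = 6.278. df = 3, critical value = 6.251. Reject H₀.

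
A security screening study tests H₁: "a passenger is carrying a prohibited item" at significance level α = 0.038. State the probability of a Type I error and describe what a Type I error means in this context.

P(Type I error) = α = 0.038. A Type I error is rejecting H₀ when H₀ is actually true (false positive) — here, concluding that a passenger is carrying a prohibited item when in fact this is not the case. Consequence: detaining an innocent passenger — delay and inconvenience.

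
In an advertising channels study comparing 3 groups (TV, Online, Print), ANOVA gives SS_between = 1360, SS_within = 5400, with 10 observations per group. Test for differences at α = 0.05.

df_between = 2, df_within = 27. F = MS_between/MS_within = 680.0/200.0 = 3.4. F_crit ≈ 3.354. Reject H₀. At least one mean differs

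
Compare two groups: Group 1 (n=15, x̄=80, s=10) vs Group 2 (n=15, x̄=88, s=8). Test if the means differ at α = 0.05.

Pooled sp = 9.06. t = -2.419, df = 28. Critical t = ±2.048. Reject H₀.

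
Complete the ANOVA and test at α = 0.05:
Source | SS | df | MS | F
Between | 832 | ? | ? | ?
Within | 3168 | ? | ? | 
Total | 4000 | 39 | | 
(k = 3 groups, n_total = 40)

df_between = 2, df_within = 37. MS_between = 416.0, MS_within = 85.62. F = 4.859, F_crit ≈ 3.252. Reject H₀.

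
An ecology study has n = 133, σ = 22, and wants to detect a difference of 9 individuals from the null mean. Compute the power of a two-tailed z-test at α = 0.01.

SE = σ/√n = 22/√133 = 1.908. Non-centrality λ = d/SE = 9/1.908 = 4.718. Power ≈ Φ(λ - z_{α/2}) = Φ(4.718 - 2.576) = Φ(2.142) = 0.984.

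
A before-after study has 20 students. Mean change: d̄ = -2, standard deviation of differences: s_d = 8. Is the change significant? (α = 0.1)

t = d̄/(s_d/√n) = -2/(8/√20) = -1.118. df = 19, critical t = ±1.729. Fail to reject H₀.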